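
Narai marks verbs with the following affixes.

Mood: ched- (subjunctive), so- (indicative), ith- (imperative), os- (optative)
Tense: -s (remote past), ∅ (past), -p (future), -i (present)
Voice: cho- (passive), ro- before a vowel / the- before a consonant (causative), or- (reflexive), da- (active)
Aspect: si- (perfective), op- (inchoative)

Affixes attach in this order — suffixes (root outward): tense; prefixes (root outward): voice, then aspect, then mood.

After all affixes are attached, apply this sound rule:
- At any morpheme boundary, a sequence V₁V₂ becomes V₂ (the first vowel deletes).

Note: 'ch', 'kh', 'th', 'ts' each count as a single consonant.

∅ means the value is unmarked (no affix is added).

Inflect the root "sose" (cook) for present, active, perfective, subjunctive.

chedsidasosi

Attach voice active da- → dasose.
Attach aspect perfective si- → sidasose.
Attach tense present -i → sidasosei.
Attach mood subjunctive ched- → chedsidasosei.
Apply vowel deletion: chedsidasosei → chedsidasosi.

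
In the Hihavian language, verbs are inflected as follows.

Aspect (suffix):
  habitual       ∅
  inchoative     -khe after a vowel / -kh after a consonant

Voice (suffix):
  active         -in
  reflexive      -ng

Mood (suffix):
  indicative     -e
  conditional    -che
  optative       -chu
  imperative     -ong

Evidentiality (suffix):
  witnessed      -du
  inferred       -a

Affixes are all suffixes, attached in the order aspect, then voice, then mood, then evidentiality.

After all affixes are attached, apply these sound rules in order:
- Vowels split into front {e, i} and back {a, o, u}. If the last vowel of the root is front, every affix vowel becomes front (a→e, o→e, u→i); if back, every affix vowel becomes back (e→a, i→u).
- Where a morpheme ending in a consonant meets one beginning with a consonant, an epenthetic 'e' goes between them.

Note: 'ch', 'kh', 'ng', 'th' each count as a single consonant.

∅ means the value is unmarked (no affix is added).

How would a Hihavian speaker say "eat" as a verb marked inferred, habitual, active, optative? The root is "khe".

aspect = habitual: zero marking, form stays khe.
Attach voice active -in → khein.
Attach mood optative -chu → kheinchu.
Attach evidentiality inferred -a → kheinchua.
Apply vowel harmony: kheinchua → kheinchie.
Apply epenthesis: kheinchie → kheinechie.

kheinechie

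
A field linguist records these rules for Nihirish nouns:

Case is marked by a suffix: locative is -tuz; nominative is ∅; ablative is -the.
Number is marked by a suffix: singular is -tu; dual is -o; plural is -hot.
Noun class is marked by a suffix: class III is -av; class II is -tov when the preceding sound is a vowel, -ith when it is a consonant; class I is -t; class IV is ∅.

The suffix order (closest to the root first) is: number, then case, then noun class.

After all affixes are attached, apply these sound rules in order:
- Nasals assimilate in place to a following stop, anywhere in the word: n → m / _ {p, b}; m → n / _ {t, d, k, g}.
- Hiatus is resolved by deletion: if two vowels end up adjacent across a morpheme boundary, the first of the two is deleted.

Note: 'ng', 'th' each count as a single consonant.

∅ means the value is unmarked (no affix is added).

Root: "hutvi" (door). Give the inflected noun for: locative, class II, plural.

Attach number plural -hot → hutvihot.
Attach case locative -tuz → hutvihottuz.
Attach noun class class II -ith (after consonant 'z') → hutvihottuzith.
Nasal assimilation: no change.
Vowel deletion: no change.

hutvihottuzith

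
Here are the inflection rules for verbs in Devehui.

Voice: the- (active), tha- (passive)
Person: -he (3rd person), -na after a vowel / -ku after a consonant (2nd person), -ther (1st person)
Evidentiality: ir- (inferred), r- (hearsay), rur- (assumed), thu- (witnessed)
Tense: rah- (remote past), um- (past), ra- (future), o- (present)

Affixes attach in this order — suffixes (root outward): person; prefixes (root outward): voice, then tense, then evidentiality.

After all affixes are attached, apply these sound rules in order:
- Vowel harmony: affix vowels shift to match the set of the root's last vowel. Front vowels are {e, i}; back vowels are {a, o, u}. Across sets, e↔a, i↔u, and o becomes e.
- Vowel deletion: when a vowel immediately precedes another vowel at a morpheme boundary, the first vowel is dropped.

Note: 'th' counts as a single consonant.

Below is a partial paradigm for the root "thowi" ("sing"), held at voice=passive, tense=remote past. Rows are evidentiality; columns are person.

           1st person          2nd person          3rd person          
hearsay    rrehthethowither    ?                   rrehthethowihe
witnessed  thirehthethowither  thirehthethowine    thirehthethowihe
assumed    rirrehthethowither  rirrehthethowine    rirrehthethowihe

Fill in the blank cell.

rrehthethowine

Attach voice passive tha- → thathowi.
Attach person 2nd person -na (after vowel 'i') → thathowina.
Attach tense remote past rah- → rahthathowina.
Attach evidentiality hearsay r- → rrahthathowina.
Apply vowel harmony: rrahthathowina → rrehthethowine.
Vowel deletion: no change.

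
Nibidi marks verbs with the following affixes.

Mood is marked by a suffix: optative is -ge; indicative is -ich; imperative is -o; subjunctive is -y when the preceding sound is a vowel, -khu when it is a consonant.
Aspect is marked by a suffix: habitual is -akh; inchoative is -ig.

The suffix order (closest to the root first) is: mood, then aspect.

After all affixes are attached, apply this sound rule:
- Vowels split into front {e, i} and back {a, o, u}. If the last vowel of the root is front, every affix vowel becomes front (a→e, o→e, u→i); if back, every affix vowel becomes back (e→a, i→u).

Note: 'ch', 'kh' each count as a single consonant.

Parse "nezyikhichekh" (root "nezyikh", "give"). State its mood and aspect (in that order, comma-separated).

indicative, habitual

Segment: nezyikh-ich-akh.
mood: -ich → indicative.
aspect: -akh → habitual.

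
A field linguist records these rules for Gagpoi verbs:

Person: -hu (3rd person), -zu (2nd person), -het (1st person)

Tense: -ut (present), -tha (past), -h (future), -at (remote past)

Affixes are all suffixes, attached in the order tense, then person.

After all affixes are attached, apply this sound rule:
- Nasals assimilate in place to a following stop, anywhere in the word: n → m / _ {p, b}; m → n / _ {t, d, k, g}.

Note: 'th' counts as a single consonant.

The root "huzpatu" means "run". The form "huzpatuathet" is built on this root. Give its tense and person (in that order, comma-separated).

Segment: huzpatu-at-het.
tense: -at → remote past.
person: -het → 1st person.

remote past, 1st person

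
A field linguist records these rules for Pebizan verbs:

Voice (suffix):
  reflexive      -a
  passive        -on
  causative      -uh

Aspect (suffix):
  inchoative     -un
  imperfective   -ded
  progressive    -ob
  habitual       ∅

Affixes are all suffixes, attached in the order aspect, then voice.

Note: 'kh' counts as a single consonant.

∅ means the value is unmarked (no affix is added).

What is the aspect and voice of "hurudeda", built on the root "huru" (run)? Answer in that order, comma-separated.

imperfective, reflexive

Segment: huru-ded-a.
aspect: -ded → imperfective.
voice: -a → reflexive.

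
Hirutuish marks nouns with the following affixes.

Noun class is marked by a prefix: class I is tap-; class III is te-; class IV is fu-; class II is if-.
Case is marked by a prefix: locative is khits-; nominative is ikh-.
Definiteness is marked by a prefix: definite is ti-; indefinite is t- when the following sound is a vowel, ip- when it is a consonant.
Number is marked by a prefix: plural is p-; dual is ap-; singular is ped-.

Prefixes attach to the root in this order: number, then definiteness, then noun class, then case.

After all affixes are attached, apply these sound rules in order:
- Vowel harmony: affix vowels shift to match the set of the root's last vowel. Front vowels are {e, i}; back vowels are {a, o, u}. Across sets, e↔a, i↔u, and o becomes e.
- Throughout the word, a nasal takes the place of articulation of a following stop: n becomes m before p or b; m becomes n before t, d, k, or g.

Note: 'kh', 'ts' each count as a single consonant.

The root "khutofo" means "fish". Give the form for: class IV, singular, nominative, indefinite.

ukhfuuppadkhutofo

Attach number singular ped- → pedkhutofo.
Attach definiteness indefinite ip- (before consonant 'p') → ippedkhutofo.
Attach noun class class IV fu- → fuippedkhutofo.
Attach case nominative ikh- → ikhfuippedkhutofo.
Apply vowel harmony: ikhfuippedkhutofo → ukhfuuppadkhutofo.
Nasal assimilation: no change.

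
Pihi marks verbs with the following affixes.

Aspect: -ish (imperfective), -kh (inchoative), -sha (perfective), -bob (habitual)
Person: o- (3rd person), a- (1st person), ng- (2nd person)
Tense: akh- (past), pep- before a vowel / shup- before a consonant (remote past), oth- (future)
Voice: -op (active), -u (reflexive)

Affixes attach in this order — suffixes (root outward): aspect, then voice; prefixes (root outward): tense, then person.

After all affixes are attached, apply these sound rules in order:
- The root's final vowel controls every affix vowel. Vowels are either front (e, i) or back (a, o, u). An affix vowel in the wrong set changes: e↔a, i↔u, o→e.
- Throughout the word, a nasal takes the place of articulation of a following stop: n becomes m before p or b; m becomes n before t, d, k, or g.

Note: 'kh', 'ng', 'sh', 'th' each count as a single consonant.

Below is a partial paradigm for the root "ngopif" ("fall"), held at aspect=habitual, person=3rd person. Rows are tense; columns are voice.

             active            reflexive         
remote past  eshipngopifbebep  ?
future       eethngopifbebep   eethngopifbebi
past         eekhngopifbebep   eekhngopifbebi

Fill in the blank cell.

eshipngopifbebi

Attach tense remote past shup- (before consonant 'ng') → shupngopif.
Attach aspect habitual -bob → shupngopifbob.
Attach person 3rd person o- → oshupngopifbob.
Attach voice reflexive -u → oshupngopifbobu.
Apply vowel harmony: oshupngopifbobu → eshipngopifbebi.
Nasal assimilation: no change.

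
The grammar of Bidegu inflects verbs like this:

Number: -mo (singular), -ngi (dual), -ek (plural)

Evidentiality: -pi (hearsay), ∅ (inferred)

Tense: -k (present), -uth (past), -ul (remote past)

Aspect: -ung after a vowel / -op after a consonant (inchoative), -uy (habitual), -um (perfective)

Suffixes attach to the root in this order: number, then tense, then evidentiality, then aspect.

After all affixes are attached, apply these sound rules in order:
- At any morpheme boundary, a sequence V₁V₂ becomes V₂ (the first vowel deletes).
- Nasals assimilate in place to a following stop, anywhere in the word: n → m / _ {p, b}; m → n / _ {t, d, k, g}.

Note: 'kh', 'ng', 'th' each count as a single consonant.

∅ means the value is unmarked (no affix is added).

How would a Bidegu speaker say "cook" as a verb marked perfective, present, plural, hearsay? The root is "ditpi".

ditpekkpum

Attach number plural -ek → ditpiek.
Attach tense present -k → ditpiekk.
Attach evidentiality hearsay -pi → ditpiekkpi.
Attach aspect perfective -um → ditpiekkpium.
Apply vowel deletion: ditpiekkpium → ditpekkpum.
Nasal assimilation: no change.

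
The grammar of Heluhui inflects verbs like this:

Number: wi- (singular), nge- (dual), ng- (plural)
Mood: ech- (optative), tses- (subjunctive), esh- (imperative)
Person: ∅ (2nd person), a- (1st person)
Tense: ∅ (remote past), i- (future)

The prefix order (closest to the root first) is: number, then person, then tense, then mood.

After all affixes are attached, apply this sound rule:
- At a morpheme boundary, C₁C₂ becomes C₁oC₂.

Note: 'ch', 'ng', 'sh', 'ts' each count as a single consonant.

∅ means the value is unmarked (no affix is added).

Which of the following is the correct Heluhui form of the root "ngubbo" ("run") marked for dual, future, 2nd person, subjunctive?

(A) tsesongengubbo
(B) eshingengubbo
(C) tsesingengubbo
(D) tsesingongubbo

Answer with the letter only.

C

Attach number dual nge- → ngengubbo.
person = 2nd person: zero marking, form stays ngengubbo.
Attach tense future i- → ingengubbo.
Attach mood subjunctive tses- → tsesingengubbo.
Epenthesis: no change.
So the correct form is tsesingengubbo, option (C).
(D) tsesingongubbo is wrong: it uses plural instead of dual for number.
(A) tsesongengubbo is wrong: it uses remote past instead of future for tense.
(B) eshingengubbo is wrong: it uses imperative instead of subjunctive for mood.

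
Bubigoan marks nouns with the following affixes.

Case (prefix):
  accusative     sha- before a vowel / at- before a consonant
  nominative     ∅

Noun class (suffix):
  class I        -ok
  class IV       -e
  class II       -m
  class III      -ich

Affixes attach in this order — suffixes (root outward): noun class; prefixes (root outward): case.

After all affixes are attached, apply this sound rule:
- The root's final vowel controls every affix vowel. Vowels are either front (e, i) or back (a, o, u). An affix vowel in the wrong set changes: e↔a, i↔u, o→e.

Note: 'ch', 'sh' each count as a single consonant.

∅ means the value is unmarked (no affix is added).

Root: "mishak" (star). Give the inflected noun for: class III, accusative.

atmishakuch

Attach case accusative at- (before consonant 'm') → atmishak.
Attach noun class class III -ich → atmishakich.
Apply vowel harmony: atmishakich → atmishakuch.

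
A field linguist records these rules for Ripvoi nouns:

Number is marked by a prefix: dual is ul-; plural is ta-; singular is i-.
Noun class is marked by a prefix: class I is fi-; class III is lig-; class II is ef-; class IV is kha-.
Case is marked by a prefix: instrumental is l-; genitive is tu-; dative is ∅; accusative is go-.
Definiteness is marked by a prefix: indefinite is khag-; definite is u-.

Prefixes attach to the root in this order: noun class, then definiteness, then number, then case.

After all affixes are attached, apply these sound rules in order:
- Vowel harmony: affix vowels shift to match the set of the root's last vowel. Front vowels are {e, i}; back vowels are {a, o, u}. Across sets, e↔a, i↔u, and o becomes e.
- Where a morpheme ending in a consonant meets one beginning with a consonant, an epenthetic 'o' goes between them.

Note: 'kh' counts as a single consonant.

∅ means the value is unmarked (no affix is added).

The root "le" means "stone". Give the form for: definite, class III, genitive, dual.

tiililigole

Attach noun class class III lig- → ligle.
Attach definiteness definite u- → uligle.
Attach number dual ul- → ululigle.
Attach case genitive tu- → tuululigle.
Apply vowel harmony: tuululigle → tiililigle.
Apply epenthesis: tiililigle → tiililigole.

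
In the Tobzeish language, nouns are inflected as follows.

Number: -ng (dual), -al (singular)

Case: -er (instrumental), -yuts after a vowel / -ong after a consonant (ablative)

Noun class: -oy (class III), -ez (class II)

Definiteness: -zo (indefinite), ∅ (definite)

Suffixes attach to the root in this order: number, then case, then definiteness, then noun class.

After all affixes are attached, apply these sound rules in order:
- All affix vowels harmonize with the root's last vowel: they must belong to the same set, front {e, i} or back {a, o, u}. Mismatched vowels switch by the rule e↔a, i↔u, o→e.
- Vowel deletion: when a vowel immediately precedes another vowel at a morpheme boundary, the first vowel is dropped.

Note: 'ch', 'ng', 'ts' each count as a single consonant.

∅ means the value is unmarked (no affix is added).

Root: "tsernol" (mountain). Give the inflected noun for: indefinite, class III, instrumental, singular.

Attach number singular -al → tsernolal.
Attach case instrumental -er → tsernolaler.
Attach definiteness indefinite -zo → tsernolalerzo.
Attach noun class class III -oy → tsernolalerzooy.
Apply vowel harmony: tsernolalerzooy → tsernolalarzooy.
Apply vowel deletion: tsernolalarzooy → tsernolalarzoy.

tsernolalarzoy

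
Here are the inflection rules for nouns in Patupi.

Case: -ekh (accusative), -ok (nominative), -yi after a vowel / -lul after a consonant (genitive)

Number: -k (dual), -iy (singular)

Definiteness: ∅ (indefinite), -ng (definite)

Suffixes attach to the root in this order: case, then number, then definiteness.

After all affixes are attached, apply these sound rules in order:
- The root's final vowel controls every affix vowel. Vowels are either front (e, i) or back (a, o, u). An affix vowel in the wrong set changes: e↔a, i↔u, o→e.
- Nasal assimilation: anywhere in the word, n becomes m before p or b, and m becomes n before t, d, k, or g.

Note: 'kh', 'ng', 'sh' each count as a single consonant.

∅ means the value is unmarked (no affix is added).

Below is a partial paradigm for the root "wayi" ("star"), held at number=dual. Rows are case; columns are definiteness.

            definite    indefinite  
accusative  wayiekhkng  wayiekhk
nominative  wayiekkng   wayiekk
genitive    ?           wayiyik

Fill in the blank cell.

wayiyikng

Attach case genitive -yi (after vowel 'i') → wayiyi.
Attach number dual -k → wayiyik.
Attach definiteness definite -ng → wayiyikng.
Vowel harmony: no change.
Nasal assimilation: no change.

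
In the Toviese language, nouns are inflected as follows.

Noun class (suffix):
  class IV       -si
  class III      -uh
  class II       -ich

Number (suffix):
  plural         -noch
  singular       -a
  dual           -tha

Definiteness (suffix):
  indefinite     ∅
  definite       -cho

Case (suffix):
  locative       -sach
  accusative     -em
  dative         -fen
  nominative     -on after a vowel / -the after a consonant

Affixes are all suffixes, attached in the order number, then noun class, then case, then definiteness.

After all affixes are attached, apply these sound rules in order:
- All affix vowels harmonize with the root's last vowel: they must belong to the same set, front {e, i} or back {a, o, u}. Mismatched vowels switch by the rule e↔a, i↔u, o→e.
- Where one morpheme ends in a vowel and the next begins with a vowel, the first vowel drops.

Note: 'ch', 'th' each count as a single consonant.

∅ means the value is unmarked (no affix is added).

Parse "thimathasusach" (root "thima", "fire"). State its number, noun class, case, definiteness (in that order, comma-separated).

dual, class IV, locative, indefinite

Segment: thima-tha-si-sach.
number: -tha → dual.
noun class: -si → class IV.
case: -sach → locative.
definiteness: ∅ → indefinite.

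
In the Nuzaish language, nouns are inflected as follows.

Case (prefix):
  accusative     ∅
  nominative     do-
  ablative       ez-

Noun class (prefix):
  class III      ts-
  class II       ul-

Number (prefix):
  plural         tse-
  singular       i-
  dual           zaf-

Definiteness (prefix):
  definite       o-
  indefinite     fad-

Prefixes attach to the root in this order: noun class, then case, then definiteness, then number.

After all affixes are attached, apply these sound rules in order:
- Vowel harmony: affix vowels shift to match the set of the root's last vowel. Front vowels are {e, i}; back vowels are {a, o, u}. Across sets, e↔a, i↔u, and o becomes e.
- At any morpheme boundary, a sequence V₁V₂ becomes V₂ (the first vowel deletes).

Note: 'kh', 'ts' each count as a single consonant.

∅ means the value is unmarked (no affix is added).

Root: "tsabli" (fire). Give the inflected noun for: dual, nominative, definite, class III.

Attach noun class class III ts- → tstsabli.
Attach case nominative do- → dotstsabli.
Attach definiteness definite o- → odotstsabli.
Attach number dual zaf- → zafodotstsabli.
Apply vowel harmony: zafodotstsabli → zefedetstsabli.
Vowel deletion: no change.

zefedetstsabli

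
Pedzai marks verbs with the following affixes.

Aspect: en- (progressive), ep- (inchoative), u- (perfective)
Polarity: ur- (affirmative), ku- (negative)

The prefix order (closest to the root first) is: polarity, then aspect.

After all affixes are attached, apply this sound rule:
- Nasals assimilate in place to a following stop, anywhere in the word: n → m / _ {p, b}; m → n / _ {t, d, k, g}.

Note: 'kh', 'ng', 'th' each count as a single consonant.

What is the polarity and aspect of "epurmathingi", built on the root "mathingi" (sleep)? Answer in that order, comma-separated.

Segment: ep-ur-mathingi.
polarity: ur- → affirmative.
aspect: ep- → inchoative.

affirmative, inchoative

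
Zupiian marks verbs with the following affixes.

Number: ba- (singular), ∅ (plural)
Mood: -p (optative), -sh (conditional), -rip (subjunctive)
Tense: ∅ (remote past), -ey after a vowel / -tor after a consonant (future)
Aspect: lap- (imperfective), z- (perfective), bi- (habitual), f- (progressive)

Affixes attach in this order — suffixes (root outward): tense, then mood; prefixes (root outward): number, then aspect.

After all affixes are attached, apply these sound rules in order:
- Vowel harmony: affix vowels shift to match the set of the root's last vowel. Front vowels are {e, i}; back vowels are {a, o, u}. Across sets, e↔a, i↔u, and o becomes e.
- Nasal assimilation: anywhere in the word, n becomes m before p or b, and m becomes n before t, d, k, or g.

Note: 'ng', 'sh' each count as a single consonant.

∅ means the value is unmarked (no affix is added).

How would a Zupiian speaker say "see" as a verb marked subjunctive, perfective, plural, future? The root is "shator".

number = plural: zero marking, form stays shator.
Attach tense future -tor (after consonant 'r') → shatortor.
Attach mood subjunctive -rip → shatortorrip.
Attach aspect perfective z- → zshatortorrip.
Apply vowel harmony: zshatortorrip → zshatortorrup.
Nasal assimilation: no change.

zshatortorrup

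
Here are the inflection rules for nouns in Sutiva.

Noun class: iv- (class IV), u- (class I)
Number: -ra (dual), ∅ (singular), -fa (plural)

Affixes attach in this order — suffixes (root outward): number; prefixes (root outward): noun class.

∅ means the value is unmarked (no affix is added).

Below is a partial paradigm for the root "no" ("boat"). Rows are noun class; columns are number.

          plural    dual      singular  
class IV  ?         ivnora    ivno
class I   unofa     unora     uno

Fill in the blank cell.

Attach noun class class IV iv- → ivno.
Attach number plural -fa → ivnofa.

ivnofa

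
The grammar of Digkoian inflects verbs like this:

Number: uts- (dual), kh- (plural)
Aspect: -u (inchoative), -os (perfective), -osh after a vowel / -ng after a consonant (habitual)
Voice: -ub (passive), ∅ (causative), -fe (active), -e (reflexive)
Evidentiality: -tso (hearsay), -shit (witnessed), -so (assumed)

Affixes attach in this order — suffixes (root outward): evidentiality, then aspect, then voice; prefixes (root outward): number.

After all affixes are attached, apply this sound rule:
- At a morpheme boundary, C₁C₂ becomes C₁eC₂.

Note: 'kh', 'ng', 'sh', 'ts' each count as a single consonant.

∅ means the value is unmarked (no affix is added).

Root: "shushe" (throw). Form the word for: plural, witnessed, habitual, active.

kheshusheshitengefe

Attach evidentiality witnessed -shit → shusheshit.
Attach aspect habitual -ng (after consonant 't') → shusheshitng.
Attach voice active -fe → shusheshitngfe.
Attach number plural kh- → khshusheshitngfe.
Apply epenthesis: khshusheshitngfe → kheshusheshitengefe.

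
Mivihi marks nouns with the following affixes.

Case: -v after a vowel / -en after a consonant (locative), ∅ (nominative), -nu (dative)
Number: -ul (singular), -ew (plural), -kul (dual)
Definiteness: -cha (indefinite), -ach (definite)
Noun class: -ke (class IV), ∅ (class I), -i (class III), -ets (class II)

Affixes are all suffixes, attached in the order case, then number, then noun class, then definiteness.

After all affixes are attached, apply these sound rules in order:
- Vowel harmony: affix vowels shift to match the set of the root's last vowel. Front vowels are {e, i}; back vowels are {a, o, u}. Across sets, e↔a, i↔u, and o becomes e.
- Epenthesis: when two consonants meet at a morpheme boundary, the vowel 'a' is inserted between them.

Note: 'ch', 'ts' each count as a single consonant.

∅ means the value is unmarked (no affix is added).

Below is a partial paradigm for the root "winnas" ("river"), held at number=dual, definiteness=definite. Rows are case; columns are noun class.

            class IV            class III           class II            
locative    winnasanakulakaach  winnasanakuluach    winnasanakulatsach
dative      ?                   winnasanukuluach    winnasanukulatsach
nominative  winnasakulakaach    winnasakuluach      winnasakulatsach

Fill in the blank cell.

winnasanukulakaach

Attach case dative -nu → winnasnu.
Attach number dual -kul → winnasnukul.
Attach noun class class IV -ke → winnasnukulke.
Attach definiteness definite -ach → winnasnukulkeach.
Apply vowel harmony: winnasnukulkeach → winnasnukulkaach.
Apply epenthesis: winnasnukulkaach → winnasanukulakaach.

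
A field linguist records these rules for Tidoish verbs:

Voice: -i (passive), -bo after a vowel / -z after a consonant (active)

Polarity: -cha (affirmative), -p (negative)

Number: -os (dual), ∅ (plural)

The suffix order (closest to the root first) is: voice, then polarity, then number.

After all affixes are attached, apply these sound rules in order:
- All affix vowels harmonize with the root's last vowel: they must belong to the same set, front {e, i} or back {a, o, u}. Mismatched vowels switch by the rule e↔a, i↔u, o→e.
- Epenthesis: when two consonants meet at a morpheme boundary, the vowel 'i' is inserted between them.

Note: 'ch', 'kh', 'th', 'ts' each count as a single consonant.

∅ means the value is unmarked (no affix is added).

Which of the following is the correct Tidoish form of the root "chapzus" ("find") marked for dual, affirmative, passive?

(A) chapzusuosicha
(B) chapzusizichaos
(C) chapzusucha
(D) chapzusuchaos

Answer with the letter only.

D

Attach voice passive -i → chapzusi.
Attach polarity affirmative -cha → chapzusicha.
Attach number dual -os → chapzusichaos.
Apply vowel harmony: chapzusichaos → chapzusuchaos.
Epenthesis: no change.
So the correct form is chapzusuchaos, option (D).
(B) chapzusizichaos is wrong: it uses active instead of passive for voice.
(A) chapzusuosicha is wrong: it has the affixes in the wrong order.
(C) chapzusucha is wrong: it uses plural instead of dual for number.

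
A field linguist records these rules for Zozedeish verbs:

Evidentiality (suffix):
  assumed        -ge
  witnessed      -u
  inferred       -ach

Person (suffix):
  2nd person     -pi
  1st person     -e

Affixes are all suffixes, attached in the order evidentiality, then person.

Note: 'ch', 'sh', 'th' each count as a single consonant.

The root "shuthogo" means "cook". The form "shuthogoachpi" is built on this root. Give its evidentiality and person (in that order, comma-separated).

Segment: shuthogo-ach-pi.
evidentiality: -ach → inferred.
person: -pi → 2nd person.

inferred, 2nd person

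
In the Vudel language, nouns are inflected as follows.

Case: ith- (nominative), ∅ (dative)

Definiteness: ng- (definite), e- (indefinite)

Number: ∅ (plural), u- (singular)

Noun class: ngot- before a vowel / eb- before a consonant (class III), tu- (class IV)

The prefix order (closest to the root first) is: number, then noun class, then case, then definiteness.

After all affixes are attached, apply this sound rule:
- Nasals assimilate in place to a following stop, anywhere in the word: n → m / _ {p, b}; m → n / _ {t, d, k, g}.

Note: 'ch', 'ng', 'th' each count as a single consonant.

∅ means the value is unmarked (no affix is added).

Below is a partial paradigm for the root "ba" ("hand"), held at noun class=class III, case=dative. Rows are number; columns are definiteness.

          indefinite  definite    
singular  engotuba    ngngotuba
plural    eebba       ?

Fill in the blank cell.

number = plural: zero marking, form stays ba.
Attach noun class class III eb- (before consonant 'b') → ebba.
case = dative: zero marking, form stays ebba.
Attach definiteness definite ng- → ngebba.
Nasal assimilation: no change.

ngebba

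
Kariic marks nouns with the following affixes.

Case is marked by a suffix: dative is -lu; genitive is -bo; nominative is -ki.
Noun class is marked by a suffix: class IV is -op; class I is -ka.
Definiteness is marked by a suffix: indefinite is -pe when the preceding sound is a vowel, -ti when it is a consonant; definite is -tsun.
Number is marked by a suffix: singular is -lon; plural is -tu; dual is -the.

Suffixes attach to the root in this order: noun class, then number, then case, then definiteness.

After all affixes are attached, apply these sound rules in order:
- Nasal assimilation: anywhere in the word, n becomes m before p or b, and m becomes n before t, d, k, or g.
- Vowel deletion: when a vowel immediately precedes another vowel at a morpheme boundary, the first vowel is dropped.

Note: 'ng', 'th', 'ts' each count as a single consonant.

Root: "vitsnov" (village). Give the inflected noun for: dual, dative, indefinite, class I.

Attach noun class class I -ka → vitsnovka.
Attach number dual -the → vitsnovkathe.
Attach case dative -lu → vitsnovkathelu.
Attach definiteness indefinite -pe (after vowel 'u') → vitsnovkathelupe.
Nasal assimilation: no change.
Vowel deletion: no change.

vitsnovkathelupe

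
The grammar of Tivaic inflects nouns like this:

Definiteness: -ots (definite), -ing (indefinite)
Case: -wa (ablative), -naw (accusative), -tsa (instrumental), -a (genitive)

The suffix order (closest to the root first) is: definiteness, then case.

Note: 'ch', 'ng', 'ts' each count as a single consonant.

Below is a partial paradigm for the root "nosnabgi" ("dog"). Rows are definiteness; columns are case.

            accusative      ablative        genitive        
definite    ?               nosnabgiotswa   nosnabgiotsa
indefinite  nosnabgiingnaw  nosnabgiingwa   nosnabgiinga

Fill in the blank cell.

nosnabgiotsnaw

Attach definiteness definite -ots → nosnabgiots.
Attach case accusative -naw → nosnabgiotsnaw.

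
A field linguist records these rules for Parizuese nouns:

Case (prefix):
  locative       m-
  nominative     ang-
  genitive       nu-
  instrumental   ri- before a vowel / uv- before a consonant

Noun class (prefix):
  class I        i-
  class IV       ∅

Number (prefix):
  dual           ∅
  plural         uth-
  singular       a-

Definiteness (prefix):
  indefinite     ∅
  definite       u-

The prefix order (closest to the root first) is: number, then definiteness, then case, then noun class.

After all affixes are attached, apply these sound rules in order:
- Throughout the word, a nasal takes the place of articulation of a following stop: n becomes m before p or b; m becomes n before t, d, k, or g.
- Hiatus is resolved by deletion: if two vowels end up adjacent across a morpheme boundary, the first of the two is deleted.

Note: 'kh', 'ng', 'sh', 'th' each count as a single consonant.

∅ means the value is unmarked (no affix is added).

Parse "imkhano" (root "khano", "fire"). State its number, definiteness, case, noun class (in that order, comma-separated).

Segment: i-m-khano.
number: ∅ → dual.
definiteness: ∅ → indefinite.
case: m- → locative.
noun class: i- → class I.

dual, indefinite, locative, class I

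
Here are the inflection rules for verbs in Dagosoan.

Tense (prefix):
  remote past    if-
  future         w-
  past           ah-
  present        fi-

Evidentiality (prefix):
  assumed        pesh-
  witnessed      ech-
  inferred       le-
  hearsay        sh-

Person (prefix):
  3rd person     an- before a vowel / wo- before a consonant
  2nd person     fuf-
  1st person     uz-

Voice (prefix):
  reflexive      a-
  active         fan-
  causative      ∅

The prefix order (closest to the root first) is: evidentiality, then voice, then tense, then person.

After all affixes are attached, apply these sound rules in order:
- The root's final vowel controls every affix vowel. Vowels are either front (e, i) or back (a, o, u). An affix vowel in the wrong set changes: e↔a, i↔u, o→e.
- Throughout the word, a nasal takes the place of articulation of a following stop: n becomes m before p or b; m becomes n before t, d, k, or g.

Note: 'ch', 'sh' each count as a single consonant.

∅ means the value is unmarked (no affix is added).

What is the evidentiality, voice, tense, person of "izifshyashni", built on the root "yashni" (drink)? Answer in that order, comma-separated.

hearsay, causative, remote past, 1st person

Segment: uz-if-sh-yashni.
evidentiality: sh- → hearsay.
voice: ∅ → causative.
tense: if- → remote past.
person: uz- → 1st person.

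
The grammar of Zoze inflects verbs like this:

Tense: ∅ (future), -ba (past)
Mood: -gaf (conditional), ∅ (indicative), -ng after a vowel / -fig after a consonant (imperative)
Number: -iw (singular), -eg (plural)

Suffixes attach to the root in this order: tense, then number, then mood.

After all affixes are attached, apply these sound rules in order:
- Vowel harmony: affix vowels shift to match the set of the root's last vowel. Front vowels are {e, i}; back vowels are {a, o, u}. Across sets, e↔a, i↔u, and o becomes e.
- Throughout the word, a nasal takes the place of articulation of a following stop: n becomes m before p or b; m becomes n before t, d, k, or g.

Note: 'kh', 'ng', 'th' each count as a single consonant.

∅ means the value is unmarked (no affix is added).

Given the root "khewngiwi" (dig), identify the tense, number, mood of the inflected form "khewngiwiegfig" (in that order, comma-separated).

Segment: khewngiwi-eg-fig.
tense: ∅ → future.
number: -eg → plural.
mood: -ng/fig → imperative.

future, plural, imperative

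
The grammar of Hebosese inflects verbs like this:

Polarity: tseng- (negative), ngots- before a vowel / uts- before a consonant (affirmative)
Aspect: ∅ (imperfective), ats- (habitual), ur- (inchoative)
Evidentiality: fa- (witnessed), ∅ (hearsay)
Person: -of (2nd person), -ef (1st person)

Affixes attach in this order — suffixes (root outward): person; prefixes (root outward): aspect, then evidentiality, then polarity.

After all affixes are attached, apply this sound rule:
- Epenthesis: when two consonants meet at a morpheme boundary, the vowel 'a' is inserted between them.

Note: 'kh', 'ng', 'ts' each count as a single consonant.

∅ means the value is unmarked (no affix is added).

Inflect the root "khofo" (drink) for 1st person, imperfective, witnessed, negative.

tsengafakhofoef

Attach person 1st person -ef → khofoef.
aspect = imperfective: zero marking, form stays khofoef.
Attach evidentiality witnessed fa- → fakhofoef.
Attach polarity negative tseng- → tsengfakhofoef.
Apply epenthesis: tsengfakhofoef → tsengafakhofoef.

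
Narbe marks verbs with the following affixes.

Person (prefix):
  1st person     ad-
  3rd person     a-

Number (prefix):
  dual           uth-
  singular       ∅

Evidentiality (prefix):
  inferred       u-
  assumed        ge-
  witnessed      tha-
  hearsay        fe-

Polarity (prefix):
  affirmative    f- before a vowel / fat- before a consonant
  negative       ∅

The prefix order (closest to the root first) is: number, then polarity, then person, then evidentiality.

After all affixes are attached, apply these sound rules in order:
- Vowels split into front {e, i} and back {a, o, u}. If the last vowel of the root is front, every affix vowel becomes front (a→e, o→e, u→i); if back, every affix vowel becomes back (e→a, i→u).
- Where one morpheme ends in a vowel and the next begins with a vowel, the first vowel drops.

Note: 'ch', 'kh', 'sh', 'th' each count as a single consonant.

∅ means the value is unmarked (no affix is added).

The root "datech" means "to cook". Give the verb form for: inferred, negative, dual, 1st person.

edithdatech

Attach number dual uth- → uthdatech.
polarity = negative: zero marking, form stays uthdatech.
Attach person 1st person ad- → aduthdatech.
Attach evidentiality inferred u- → uaduthdatech.
Apply vowel harmony: uaduthdatech → iedithdatech.
Apply vowel deletion: iedithdatech → edithdatech.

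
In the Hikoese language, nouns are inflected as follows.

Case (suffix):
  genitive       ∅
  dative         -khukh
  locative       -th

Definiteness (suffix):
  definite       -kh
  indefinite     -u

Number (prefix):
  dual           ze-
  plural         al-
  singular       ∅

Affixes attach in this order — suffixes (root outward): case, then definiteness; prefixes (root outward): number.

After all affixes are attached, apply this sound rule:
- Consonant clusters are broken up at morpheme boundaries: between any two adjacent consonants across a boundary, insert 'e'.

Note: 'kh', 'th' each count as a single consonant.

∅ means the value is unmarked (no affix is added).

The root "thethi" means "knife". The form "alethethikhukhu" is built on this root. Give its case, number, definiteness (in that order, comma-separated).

Segment: al-thethi-khukh-u.
case: -khukh → dative.
number: al- → plural.
definiteness: -u → indefinite.

dative, plural, indefinite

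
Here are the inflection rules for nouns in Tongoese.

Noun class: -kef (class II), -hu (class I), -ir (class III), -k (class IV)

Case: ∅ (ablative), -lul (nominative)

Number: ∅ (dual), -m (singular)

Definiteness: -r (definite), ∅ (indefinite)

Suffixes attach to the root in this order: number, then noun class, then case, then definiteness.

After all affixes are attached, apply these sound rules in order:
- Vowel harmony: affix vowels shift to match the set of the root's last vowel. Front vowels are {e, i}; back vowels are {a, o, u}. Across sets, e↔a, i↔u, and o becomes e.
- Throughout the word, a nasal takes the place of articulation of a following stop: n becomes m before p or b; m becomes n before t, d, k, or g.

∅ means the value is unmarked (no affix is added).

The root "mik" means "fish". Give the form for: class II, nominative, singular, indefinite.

Attach number singular -m → mikm.
Attach noun class class II -kef → mikmkef.
Attach case nominative -lul → mikmkeflul.
definiteness = indefinite: zero marking, form stays mikmkeflul.
Apply vowel harmony: mikmkeflul → mikmkeflil.
Apply nasal assimilation: mikmkeflil → miknkeflil.

miknkeflil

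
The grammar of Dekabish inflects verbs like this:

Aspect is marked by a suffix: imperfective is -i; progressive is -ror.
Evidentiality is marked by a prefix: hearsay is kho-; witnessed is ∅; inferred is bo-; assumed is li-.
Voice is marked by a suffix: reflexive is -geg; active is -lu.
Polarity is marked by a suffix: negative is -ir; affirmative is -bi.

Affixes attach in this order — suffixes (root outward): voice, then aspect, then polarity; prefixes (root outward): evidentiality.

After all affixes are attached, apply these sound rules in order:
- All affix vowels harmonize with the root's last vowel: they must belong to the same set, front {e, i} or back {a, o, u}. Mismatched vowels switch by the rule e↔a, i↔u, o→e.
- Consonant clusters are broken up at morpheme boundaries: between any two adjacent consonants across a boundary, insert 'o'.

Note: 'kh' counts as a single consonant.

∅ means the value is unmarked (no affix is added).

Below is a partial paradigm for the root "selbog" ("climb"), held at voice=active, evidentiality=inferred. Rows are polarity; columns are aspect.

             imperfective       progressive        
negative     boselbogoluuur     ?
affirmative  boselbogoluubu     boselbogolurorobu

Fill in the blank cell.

boselbogolurorur

Attach voice active -lu → selboglu.
Attach aspect progressive -ror → selbogluror.
Attach polarity negative -ir → selboglurorir.
Attach evidentiality inferred bo- → boselboglurorir.
Apply vowel harmony: boselboglurorir → boselboglurorur.
Apply epenthesis: boselboglurorur → boselbogolurorur.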